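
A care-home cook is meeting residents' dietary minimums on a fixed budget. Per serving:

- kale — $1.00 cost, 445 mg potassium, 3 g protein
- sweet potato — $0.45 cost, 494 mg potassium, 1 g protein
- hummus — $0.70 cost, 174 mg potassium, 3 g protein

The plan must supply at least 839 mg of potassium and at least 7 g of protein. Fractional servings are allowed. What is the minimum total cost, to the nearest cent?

Minimising a linear cost over {potassium ≥ 839, protein ≥ 7, servings ≥ 0} — the optimum is at a vertex, using one or two foods.
kale only: max(839/445, 7/3) = 2.333 servings → $2.33.
sweet potato only: max(839/494, 7/1) = 7 servings → $3.15.
hummus only: max(839/174, 7/3) = 4.822 servings → $3.38.
kale + sweet potato: intersection lies outside the first quadrant.
kale + hummus with both tight: 1.598 servings and 0.7355 servings → $2.11.
sweet potato + hummus with both tight: 0.9931 servings and 2.002 servings → $1.85.
Cheapest feasible corner: $1.85.

$1.85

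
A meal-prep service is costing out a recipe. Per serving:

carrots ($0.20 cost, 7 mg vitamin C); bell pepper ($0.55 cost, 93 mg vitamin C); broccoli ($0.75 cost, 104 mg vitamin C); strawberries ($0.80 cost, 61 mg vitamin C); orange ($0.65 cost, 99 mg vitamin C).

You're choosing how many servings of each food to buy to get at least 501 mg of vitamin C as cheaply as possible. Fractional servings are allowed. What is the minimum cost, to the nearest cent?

$2.96

Cost per mg of vitamin C: bell pepper $0.0059, orange $0.0066, broccoli $0.0072, strawberries $0.0131, carrots $0.0286.
With no serving limits, use only bell pepper: 501 mg / 93 mg = 5.387 servings × $0.55 = $2.96.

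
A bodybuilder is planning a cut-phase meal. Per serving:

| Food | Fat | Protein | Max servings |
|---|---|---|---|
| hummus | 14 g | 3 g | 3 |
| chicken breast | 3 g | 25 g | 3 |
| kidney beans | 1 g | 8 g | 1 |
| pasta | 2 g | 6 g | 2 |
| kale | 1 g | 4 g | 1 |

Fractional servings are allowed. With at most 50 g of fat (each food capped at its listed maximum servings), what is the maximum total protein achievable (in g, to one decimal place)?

Protein per g fat: chicken breast 8.333, kidney beans 8, kale 4, pasta 3, hummus 0.2143.
Take 3 servings of chicken breast: uses 9 g fat, +75.0 g protein (running total 75.0 g).
Take 1 serving of kidney beans: uses 1 g fat, +8.0 g protein (running total 83.0 g).
Take 1 serving of kale: uses 1 g fat, +4.0 g protein (running total 87.0 g).
Take 2 servings of pasta: uses 4 g fat, +12.0 g protein (running total 99.0 g).
Take 2.5 servings of hummus: uses 35 g fat, +7.5 g protein (running total 106.5 g).
Greedy by best ratio exhausts the fat allowance optimally: 106.5 g.

106.5 g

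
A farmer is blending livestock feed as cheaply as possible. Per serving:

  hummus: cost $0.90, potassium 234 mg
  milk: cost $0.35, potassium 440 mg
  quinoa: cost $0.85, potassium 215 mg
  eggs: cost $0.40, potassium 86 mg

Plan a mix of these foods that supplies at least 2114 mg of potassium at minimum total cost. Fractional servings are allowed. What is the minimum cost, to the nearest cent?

$1.68

Cost per mg of potassium: milk $0.0008, hummus $0.0038, quinoa $0.0040, eggs $0.0047.
With no serving limits, use only milk: 2114 mg / 440 mg = 4.805 servings × $0.35 = $1.68.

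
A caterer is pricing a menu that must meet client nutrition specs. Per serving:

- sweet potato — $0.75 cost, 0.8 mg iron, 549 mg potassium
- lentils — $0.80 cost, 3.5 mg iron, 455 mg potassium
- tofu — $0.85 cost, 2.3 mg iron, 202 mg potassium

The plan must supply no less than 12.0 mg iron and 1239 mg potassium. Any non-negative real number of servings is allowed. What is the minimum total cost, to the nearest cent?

$2.74

For a min-cost LP with two ≥-constraints, a basic feasible solution has at most two positive variables.
sweet potato only: max(12.0/0.8, 1239/549) = 15 servings → $11.25.
lentils only: max(12.0/3.5, 1239/455) = 3.429 servings → $2.74.
tofu only: max(12.0/2.3, 1239/202) = 6.134 servings → $5.21.
sweet potato + lentils: intersection lies outside the first quadrant.
sweet potato + tofu with both tight: 0.3866 servings and 5.083 servings → $4.61.
lentils + tofu with both tight: 1.254 servings and 3.309 servings → $3.82.
Cheapest feasible corner: $2.74.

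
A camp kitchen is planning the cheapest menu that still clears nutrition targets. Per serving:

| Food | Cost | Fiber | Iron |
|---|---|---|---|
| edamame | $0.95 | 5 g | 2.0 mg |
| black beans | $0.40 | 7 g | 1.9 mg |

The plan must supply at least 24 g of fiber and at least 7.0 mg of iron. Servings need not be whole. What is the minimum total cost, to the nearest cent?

With two linear requirements the optimum uses one or two foods; enumerate the corners.
edamame only: max(24/5, 7.0/2.0) = 4.8 servings → $4.56.
black beans only: max(24/7, 7.0/1.9) = 3.684 servings → $1.47.
edamame + black beans with both tight: 0.7556 servings and 2.889 servings → $1.87.
The minimum over all feasible corners is $1.47.

$1.47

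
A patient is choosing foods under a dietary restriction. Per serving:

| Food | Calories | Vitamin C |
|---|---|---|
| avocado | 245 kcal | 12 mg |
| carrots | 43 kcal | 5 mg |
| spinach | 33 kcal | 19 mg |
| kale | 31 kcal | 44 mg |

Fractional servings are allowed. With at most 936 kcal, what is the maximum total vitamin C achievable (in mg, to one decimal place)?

1328.5 mg

Vitamin C per kcal: kale 1.419, spinach 0.5758, carrots 0.1163, avocado 0.04898.
With no serving limits, spend the whole calories allowance on kale: 936 kcal / 31 kcal × 44 mg = 1328.5 mg.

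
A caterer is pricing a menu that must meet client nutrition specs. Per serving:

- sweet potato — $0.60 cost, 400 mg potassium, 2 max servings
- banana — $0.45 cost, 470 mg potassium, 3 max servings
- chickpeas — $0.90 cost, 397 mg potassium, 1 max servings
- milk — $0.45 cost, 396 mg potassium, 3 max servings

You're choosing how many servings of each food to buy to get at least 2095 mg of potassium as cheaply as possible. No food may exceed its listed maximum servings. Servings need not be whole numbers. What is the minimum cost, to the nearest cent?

Cost per mg of potassium: banana $0.0010, milk $0.0011, sweet potato $0.0015, chickpeas $0.0023.
Take 3 servings of banana: +1410.0 mg potassium for $1.35 (total $1.35, still need 685.0 mg).
Take 1.73 servings of milk: +685.0 mg potassium for $0.78 (total $2.13, still need 0.0 mg).
Filling from the cheapest source first is optimal under one linear minimum: $2.13.

$2.13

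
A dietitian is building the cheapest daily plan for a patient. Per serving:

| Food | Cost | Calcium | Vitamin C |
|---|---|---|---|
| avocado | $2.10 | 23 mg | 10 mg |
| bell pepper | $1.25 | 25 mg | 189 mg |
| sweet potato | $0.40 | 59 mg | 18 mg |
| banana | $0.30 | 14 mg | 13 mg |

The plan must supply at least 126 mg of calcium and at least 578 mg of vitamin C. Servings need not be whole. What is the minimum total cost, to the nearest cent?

The cheapest plan sits at a corner of the feasible region — with two constraints it uses at most two foods.
avocado only: max(126/23, 578/10) = 57.8 servings → $121.38.
bell pepper only: max(126/25, 578/189) = 5.04 servings → $6.30.
sweet potato only: max(126/59, 578/18) = 32.11 servings → $12.84.
banana only: max(126/14, 578/13) = 44.46 servings → $13.34.
avocado + bell pepper with both tight: 2.286 servings and 2.937 servings → $8.47.
avocado + sweet potato: intersection lies outside the first quadrant.
avocado + banana: intersection lies outside the first quadrant.
bell pepper + sweet potato with both tight: 2.975 servings and 0.8751 servings → $4.07.
bell pepper + banana with both tight: 2.781 servings and 4.034 servings → $4.69.
sweet potato + banana with both targets exact would need a negative amount; discard.
The minimum over all feasible corners is $4.07.

$4.07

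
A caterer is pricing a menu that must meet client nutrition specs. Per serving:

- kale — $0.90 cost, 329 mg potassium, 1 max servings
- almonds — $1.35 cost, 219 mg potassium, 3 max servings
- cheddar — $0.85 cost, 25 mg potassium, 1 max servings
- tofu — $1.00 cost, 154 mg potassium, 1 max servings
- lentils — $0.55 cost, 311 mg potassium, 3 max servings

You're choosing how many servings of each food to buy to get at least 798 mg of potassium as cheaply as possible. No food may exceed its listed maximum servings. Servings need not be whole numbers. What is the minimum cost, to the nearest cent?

Cost per mg of potassium: lentils $0.0018, kale $0.0027, almonds $0.0062, tofu $0.0065, cheddar $0.0340.
Take 2.566 servings of lentils: +798.0 mg potassium for $1.41 (total $1.41, still need 0.0 mg).
Filling from the cheapest source first is optimal under one linear minimum: $1.41.

$1.41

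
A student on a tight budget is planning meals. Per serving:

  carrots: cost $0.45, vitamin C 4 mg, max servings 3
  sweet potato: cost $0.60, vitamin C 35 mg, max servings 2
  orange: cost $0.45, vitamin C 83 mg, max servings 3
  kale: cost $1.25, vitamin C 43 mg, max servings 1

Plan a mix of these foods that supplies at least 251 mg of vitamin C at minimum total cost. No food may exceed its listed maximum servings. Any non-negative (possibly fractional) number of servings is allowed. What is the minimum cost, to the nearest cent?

$1.38

Cost per mg of vitamin C: orange $0.0054, sweet potato $0.0171, kale $0.0291, carrots $0.1125.
Take 3 servings of orange: +249.0 mg vitamin C for $1.35 (total $1.35, still need 2.0 mg).
Take 0.05714 servings of sweet potato: +2.0 mg vitamin C for $0.03 (total $1.38, still need 0.0 mg).
Greedy by cheapest-per-mg is optimal for a single linear constraint, so the minimum cost is $1.38.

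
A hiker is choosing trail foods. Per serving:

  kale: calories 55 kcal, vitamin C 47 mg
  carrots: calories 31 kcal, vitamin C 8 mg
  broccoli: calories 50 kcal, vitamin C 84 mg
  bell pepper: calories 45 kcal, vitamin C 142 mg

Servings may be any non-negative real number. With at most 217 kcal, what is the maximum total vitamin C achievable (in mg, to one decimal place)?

Vitamin C per kcal: bell pepper 3.156, broccoli 1.68, kale 0.8545, carrots 0.2581.
With no serving limits, spend the whole calories allowance on bell pepper: 217 kcal / 45 kcal × 142 mg = 684.8 mg.

684.8 mg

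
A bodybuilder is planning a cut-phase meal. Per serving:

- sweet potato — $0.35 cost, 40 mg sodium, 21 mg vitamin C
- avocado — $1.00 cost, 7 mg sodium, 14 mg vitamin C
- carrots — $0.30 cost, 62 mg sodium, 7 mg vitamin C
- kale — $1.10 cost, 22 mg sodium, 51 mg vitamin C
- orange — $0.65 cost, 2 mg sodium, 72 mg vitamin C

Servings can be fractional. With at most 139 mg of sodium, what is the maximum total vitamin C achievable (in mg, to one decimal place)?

5004.0 mg

Vitamin C per mg sodium: orange 36, kale 2.318, avocado 2, sweet potato 0.525, carrots 0.1129.
With no serving limits, spend the whole sodium allowance on orange: 139 mg / 2 mg × 72 mg = 5004.0 mg.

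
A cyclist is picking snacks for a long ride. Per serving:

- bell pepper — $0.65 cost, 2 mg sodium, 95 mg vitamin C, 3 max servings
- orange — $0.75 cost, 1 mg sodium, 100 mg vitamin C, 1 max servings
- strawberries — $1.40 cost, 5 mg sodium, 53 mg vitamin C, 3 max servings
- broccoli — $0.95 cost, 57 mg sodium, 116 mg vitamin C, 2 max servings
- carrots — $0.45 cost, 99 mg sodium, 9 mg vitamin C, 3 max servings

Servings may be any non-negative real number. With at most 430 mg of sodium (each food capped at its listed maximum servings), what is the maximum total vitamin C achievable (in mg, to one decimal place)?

802.7 mg

Vitamin C per mg sodium: orange 100, bell pepper 47.5, strawberries 10.6, broccoli 2.035, carrots 0.09091.
Take 1 serving of orange: uses 1 mg sodium, +100.0 mg vitamin C (running total 100.0 mg).
Take 3 servings of bell pepper: uses 6 mg sodium, +285.0 mg vitamin C (running total 385.0 mg).
Take 3 servings of strawberries: uses 15 mg sodium, +159.0 mg vitamin C (running total 544.0 mg).
Take 2 servings of broccoli: uses 114 mg sodium, +232.0 mg vitamin C (running total 776.0 mg).
Take 2.97 servings of carrots: uses 294 mg sodium, +26.7 mg vitamin C (running total 802.7 mg).
Greedy by best ratio exhausts the sodium allowance optimally: 802.7 mg.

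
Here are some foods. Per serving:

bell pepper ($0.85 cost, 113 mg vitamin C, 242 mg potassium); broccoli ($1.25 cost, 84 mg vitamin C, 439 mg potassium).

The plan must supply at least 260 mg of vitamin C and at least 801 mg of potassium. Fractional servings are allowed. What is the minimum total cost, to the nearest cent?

$2.54

bell pepper only: max(260/113, 801/242) = 3.31 servings → $2.81.
broccoli only: max(260/84, 801/439) = 3.095 servings → $3.87.
bell pepper + broccoli with both tight: 1.6 servings and 0.9424 servings → $2.54.
So the least-cost plan costs $2.54.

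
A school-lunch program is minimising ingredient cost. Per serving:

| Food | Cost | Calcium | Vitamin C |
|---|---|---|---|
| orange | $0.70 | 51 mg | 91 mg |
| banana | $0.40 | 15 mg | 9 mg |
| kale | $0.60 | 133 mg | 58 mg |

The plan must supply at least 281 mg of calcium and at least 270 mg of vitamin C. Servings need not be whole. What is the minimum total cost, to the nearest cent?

At the optimum either one food covers both requirements or two foods hit both targets exactly; no other combination can be cheaper.
orange only: max(281/51, 270/91) = 5.51 servings → $3.86.
banana only: max(281/15, 270/9) = 30 servings → $12.00.
kale only: max(281/133, 270/58) = 4.655 servings → $2.79.
orange + banana with both tight: 1.679 servings and 13.03 servings → $6.39.
orange + kale with both tight: 2.145 servings and 1.29 servings → $2.28.
banana + kale: the both-tight solution has a negative serving — not a feasible corner.
Cheapest feasible corner: $2.28.

$2.28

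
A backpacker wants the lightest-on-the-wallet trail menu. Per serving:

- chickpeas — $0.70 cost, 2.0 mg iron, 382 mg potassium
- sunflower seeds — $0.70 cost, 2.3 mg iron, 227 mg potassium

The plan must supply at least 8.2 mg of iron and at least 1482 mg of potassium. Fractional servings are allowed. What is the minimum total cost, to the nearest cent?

$2.83

Check every corner: each single food scaled to meet both minima, and each pair solved so both constraints bind.
chickpeas only: max(8.2/2.0, 1482/382) = 4.1 servings → $2.87.
sunflower seeds only: max(8.2/2.3, 1482/227) = 6.529 servings → $4.57.
chickpeas + sunflower seeds with both tight: 3.644 servings and 0.3966 servings → $2.83.
So the least-cost plan costs $2.83.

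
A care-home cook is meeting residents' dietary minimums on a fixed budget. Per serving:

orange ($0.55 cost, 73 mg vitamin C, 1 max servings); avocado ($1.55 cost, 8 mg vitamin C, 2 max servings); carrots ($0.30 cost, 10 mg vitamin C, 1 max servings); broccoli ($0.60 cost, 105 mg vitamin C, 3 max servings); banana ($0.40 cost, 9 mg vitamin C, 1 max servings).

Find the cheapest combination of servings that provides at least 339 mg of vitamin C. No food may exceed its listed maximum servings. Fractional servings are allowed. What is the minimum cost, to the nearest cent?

Cost per mg of vitamin C: broccoli $0.0057, orange $0.0075, carrots $0.0300, banana $0.0444, avocado $0.1938.
Take 3 servings of broccoli: +315.0 mg vitamin C for $1.80 (total $1.80, still need 24.0 mg).
Take 0.3288 servings of orange: +24.0 mg vitamin C for $0.18 (total $1.98, still need 0.0 mg).
Greedy by cheapest-per-mg is optimal for a single linear constraint, so the minimum cost is $1.98.

$1.98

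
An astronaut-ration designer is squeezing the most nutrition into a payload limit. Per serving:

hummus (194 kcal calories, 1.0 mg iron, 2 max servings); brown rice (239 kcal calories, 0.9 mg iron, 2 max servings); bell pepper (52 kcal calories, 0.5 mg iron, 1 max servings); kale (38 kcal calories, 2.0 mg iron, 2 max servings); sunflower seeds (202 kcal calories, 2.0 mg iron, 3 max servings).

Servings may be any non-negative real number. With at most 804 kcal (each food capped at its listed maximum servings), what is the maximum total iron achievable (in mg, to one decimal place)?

Iron per kcal: kale 0.05263, sunflower seeds 0.009901, bell pepper 0.009615, hummus 0.005155, brown rice 0.003766.
Take 2 servings of kale: uses 76 kcal, +4.0 mg iron (running total 4.0 mg).
Take 3 servings of sunflower seeds: uses 606 kcal, +6.0 mg iron (running total 10.0 mg).
Take 1 serving of bell pepper: uses 52 kcal, +0.5 mg iron (running total 10.5 mg).
Take 0.3608 servings of hummus: uses 70 kcal, +0.4 mg iron (running total 10.9 mg).
Filling greedily by iron-per-kcal is optimal for one linear limit, giving 10.9 mg.

10.9 mg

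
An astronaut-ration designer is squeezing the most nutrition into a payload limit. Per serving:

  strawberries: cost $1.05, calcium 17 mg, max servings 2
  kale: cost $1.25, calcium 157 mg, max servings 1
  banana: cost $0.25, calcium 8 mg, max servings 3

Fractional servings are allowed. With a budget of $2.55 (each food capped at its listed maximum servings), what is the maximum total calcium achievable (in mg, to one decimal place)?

Calcium per dollar: kale 125.6, banana 32, strawberries 16.19.
Take 1 serving of kale: spends $1.25, +157.0 mg calcium (running total 157.0 mg).
Take 3 servings of banana: spends $0.75, +24.0 mg calcium (running total 181.0 mg).
Take 0.5238 servings of strawberries: spends $0.55, +8.9 mg calcium (running total 189.9 mg).
Greedy by best ratio exhausts the cost allowance optimally: 189.9 mg.

189.9 mg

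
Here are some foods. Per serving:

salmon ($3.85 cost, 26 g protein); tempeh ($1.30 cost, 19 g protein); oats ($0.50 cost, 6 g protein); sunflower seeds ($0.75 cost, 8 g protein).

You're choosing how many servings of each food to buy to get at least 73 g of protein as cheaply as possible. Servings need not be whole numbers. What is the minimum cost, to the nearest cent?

$4.99

Cost per g of protein: tempeh $0.0684, oats $0.0833, sunflower seeds $0.0938, salmon $0.1481.
With no serving limits, use only tempeh: 73 g / 19 g = 3.842 servings × $1.30 = $4.99.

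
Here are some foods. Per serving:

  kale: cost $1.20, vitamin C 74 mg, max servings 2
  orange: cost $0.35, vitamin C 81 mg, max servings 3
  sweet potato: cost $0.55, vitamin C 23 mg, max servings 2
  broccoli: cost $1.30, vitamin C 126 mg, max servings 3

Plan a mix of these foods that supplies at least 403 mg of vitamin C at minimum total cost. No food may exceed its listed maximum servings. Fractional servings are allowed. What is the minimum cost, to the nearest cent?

Cost per mg of vitamin C: orange $0.0043, broccoli $0.0103, kale $0.0162, sweet potato $0.0239.
Take 3 servings of orange: +243.0 mg vitamin C for $1.05 (total $1.05, still need 160.0 mg).
Take 1.27 servings of broccoli: +160.0 mg vitamin C for $1.65 (total $2.70, still need 0.0 mg).
Greedy by cheapest-per-mg is optimal for a single linear constraint, so the minimum cost is $2.70.

$2.70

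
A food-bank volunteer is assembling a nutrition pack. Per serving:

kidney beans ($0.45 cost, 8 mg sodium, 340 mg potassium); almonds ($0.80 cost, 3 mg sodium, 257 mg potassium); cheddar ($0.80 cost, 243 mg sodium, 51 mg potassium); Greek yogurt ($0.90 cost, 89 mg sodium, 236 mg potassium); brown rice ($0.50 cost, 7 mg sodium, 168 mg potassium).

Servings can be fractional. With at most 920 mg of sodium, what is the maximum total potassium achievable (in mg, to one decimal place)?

78813.3 mg

Potassium per mg sodium: almonds 85.67, kidney beans 42.5, brown rice 24, Greek yogurt 2.652, cheddar 0.2099.
With no serving limits, spend the whole sodium allowance on almonds: 920 mg / 3 mg × 257 mg = 78813.3 mg.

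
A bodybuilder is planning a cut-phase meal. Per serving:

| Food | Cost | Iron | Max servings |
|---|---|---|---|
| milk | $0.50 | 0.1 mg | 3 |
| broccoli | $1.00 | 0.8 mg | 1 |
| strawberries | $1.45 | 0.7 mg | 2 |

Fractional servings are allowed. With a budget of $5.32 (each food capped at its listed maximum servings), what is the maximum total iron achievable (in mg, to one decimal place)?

Iron per dollar: broccoli 0.8, strawberries 0.4828, milk 0.2.
Take 1 serving of broccoli: spends $1.00, +0.8 mg iron (running total 0.8 mg).
Take 2 servings of strawberries: spends $2.90, +1.4 mg iron (running total 2.2 mg).
Take 2.84 servings of milk: spends $1.42, +0.3 mg iron (running total 2.5 mg).
Filling greedily by iron-per-dollar is optimal for one linear limit, giving 2.5 mg.

2.5 mg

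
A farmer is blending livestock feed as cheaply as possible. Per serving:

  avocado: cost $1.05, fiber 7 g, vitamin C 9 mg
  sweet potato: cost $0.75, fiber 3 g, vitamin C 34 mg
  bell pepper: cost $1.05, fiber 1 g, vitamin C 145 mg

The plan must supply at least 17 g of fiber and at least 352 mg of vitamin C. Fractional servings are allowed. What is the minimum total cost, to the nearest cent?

Compare the cost at each extreme point of the feasible region.
avocado only: max(17/7, 352/9) = 39.11 servings → $41.07.
sweet potato only: max(17/3, 352/34) = 10.35 servings → $7.76.
bell pepper only: max(17/1, 352/145) = 17 servings → $17.85.
avocado + sweet potato: the both-tight solution has a negative serving — not a feasible corner.
avocado + bell pepper with both tight: 2.1 servings and 2.297 servings → $4.62.
sweet potato + bell pepper with both tight: 5.269 servings and 1.192 servings → $5.20.
Cheapest feasible corner: $4.62.

$4.62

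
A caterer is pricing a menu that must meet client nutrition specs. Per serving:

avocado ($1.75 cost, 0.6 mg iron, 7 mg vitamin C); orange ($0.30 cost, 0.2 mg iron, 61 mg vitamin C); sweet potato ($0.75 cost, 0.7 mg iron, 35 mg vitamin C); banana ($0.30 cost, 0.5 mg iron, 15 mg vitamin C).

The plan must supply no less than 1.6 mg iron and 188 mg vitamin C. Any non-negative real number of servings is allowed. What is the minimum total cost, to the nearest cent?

$1.42

For a min-cost LP with two ≥-constraints, a basic feasible solution has at most two positive variables.
avocado only: max(1.6/0.6, 188/7) = 26.86 servings → $47.00.
orange only: max(1.6/0.2, 188/61) = 8 servings → $2.40.
sweet potato only: max(1.6/0.7, 188/35) = 5.371 servings → $4.03.
banana only: max(1.6/0.5, 188/15) = 12.53 servings → $3.76.
avocado + orange with both tight: 1.705 servings and 2.886 servings → $3.85.
avocado + sweet potato with both targets exact would need a negative amount; discard.
avocado + banana with both targets exact would need a negative amount; discard.
orange + sweet potato with both tight: 2.118 servings and 1.681 servings → $1.90.
orange + banana with both tight: 2.545 servings and 2.182 servings → $1.42.
sweet potato + banana with both targets exact would need a negative amount; discard.
So the least-cost plan costs $1.42.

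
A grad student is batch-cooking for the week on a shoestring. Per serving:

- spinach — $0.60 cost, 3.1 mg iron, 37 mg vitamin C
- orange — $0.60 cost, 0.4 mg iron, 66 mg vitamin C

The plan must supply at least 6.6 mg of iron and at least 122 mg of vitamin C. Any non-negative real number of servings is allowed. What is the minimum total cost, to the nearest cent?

$1.65

spinach only: max(6.6/3.1, 122/37) = 3.297 servings → $1.98.
orange only: max(6.6/0.4, 122/66) = 16.5 servings → $9.90.
spinach + orange with both tight: 2.038 servings and 0.706 servings → $1.65.
The minimum over all feasible corners is $1.65.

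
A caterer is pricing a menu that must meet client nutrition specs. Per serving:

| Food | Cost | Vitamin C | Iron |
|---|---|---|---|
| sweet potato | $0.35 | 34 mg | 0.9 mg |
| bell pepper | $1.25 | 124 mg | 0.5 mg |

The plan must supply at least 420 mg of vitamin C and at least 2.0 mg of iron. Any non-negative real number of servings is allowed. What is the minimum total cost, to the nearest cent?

sweet potato only: max(420/34, 2.0/0.9) = 12.35 servings → $4.32.
bell pepper only: max(420/124, 2.0/0.5) = 4 servings → $5.00.
sweet potato + bell pepper with both tight: 0.4017 servings and 3.277 servings → $4.24.
Cheapest feasible corner: $4.24.

$4.24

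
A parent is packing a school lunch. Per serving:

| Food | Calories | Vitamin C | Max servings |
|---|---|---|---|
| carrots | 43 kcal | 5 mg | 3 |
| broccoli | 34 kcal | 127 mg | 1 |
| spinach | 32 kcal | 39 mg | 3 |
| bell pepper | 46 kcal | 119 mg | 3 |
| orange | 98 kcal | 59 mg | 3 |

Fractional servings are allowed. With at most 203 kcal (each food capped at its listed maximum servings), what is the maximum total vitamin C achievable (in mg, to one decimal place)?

Vitamin C per kcal: broccoli 3.735, bell pepper 2.587, spinach 1.219, orange 0.602, carrots 0.1163.
Take 1 serving of broccoli: uses 34 kcal, +127.0 mg vitamin C (running total 127.0 mg).
Take 3 servings of bell pepper: uses 138 kcal, +357.0 mg vitamin C (running total 484.0 mg).
Take 0.9688 servings of spinach: uses 31 kcal, +37.8 mg vitamin C (running total 521.8 mg).
Filling greedily by vitamin C-per-kcal is optimal for one linear limit, giving 521.8 mg.

521.8 mg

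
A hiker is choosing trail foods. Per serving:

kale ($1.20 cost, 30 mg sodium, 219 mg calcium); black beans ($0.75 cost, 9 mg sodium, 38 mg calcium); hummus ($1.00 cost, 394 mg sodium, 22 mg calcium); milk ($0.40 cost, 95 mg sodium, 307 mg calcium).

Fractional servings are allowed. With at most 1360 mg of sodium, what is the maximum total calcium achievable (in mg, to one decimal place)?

Calcium per mg sodium: kale 7.3, black beans 4.222, milk 3.232, hummus 0.05584.
With no serving limits, spend the whole sodium allowance on kale: 1360 mg / 30 mg × 219 mg = 9928.0 mg.

9928.0 mg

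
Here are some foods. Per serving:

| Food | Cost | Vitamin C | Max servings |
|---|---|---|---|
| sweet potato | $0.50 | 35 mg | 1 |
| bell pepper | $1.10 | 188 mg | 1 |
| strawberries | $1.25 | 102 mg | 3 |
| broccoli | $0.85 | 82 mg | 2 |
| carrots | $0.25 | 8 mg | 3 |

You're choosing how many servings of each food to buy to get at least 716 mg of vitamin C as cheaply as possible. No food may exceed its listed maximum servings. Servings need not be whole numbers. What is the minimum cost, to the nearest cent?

$7.77

Cost per mg of vitamin C: bell pepper $0.0059, broccoli $0.0104, strawberries $0.0123, sweet potato $0.0143, carrots $0.0312.
Take 1 serving of bell pepper: +188.0 mg vitamin C for $1.10 (total $1.10, still need 528.0 mg).
Take 2 servings of broccoli: +164.0 mg vitamin C for $1.70 (total $2.80, still need 364.0 mg).
Take 3 servings of strawberries: +306.0 mg vitamin C for $3.75 (total $6.55, still need 58.0 mg).
Take 1 serving of sweet potato: +35.0 mg vitamin C for $0.50 (total $7.05, still need 23.0 mg).
Take 2.875 servings of carrots: +23.0 mg vitamin C for $0.72 (total $7.77, still need 0.0 mg).
Greedy by cheapest-per-mg is optimal for a single linear constraint, so the minimum cost is $7.77.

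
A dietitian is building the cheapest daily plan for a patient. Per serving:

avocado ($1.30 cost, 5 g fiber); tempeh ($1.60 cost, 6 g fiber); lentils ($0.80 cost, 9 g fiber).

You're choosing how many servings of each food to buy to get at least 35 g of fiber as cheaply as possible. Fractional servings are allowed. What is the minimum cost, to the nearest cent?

$3.11

Cost per g of fiber: lentils $0.0889, avocado $0.2600, tempeh $0.2667.
With no serving limits, use only lentils: 35 g / 9 g = 3.889 servings × $0.80 = $3.11.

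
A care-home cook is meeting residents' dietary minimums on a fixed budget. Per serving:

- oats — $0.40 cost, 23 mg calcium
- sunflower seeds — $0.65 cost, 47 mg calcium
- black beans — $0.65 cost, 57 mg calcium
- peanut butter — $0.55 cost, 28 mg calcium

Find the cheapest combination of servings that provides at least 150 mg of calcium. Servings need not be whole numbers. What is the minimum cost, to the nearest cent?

Cost per mg of calcium: black beans $0.0114, sunflower seeds $0.0138, oats $0.0174, peanut butter $0.0196.
With no serving limits, use only black beans: 150 mg / 57 mg = 2.632 servings × $0.65 = $1.71.

$1.71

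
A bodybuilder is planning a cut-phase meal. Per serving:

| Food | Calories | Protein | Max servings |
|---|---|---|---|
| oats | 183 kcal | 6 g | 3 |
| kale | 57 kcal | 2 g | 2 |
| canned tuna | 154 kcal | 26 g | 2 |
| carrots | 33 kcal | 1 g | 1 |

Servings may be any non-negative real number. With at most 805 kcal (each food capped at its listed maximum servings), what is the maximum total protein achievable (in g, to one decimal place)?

68.6 g

Protein per kcal: canned tuna 0.1688, kale 0.03509, oats 0.03279, carrots 0.0303.
Take 2 servings of canned tuna: uses 308 kcal, +52.0 g protein (running total 52.0 g).
Take 2 servings of kale: uses 114 kcal, +4.0 g protein (running total 56.0 g).
Take 2.093 servings of oats: uses 383 kcal, +12.6 g protein (running total 68.6 g).
Greedy by best ratio exhausts the calories allowance optimally: 68.6 g.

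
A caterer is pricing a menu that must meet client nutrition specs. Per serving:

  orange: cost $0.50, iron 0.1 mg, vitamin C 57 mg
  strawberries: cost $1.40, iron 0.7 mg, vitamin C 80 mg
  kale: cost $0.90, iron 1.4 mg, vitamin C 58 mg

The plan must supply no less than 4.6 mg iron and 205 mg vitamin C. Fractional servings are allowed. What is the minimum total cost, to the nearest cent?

Minimising a linear cost over {iron ≥ 4.6, vitamin C ≥ 205, servings ≥ 0} — the optimum is at a vertex, using one or two foods.
orange only: max(4.6/0.1, 205/57) = 46 servings → $23.00.
strawberries only: max(4.6/0.7, 205/80) = 6.571 servings → $9.20.
kale only: max(4.6/1.4, 205/58) = 3.534 servings → $3.18.
orange + strawberries: the both-tight solution has a negative serving — not a feasible corner.
orange + kale with both tight: 0.273 servings and 3.266 servings → $3.08.
strawberries + kale with both tight: 0.2829 servings and 3.144 servings → $3.23.
The minimum over all feasible corners is $3.08.

$3.08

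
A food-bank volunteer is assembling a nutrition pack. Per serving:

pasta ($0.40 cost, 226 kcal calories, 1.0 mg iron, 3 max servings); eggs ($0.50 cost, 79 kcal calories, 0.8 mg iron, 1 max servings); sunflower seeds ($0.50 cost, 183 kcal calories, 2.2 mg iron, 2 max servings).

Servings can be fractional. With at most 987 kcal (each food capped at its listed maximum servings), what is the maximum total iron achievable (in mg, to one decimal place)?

7.6 mg

Iron per kcal: sunflower seeds 0.01202, eggs 0.01013, pasta 0.004425.
Take 2 servings of sunflower seeds: uses 366 kcal, +4.4 mg iron (running total 4.4 mg).
Take 1 serving of eggs: uses 79 kcal, +0.8 mg iron (running total 5.2 mg).
Take 2.398 servings of pasta: uses 542 kcal, +2.4 mg iron (running total 7.6 mg).
Filling greedily by iron-per-kcal is optimal for one linear limit, giving 7.6 mg.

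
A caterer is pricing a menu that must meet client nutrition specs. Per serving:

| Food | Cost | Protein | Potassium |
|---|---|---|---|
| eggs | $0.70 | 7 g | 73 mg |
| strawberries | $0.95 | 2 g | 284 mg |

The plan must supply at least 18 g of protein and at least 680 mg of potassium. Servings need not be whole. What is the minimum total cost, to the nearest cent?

An LP optimum is at a vertex; with two nutrient constraints at most two foods are used. Check each candidate.
eggs only: max(18/7, 680/73) = 9.315 servings → $6.52.
strawberries only: max(18/2, 680/284) = 9 servings → $8.55.
eggs + strawberries with both tight: 2.037 servings and 1.871 servings → $3.20.
So the least-cost plan costs $3.20.

$3.20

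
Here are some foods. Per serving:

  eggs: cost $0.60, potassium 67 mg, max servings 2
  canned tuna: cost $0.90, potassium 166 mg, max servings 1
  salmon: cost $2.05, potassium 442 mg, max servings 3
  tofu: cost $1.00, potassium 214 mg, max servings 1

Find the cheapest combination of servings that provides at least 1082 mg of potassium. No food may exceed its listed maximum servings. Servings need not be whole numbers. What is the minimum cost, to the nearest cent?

Cost per mg of potassium: salmon $0.0046, tofu $0.0047, canned tuna $0.0054, eggs $0.0090.
Take 2.448 servings of salmon: +1082.0 mg potassium for $5.02 (total $5.02, still need 0.0 mg).
Filling from the cheapest source first is optimal under one linear minimum: $5.02.

$5.02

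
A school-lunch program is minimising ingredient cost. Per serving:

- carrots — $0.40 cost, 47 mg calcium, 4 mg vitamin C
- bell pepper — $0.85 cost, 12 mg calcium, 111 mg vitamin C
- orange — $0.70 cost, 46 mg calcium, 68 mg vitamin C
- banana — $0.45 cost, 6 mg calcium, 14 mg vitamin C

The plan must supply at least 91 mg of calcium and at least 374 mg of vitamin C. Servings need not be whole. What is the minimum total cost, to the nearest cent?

$3.10

Check every corner: each single food scaled to meet both minima, and each pair solved so both constraints bind.
carrots only: max(91/47, 374/4) = 93.5 servings → $37.40.
bell pepper only: max(91/12, 374/111) = 7.583 servings → $6.45.
orange only: max(91/46, 374/68) = 5.5 servings → $3.85.
banana only: max(91/6, 374/14) = 26.71 servings → $12.02.
carrots + bell pepper with both tight: 1.086 servings and 3.33 servings → $3.27.
carrots + orange: the both-tight solution has a negative serving — not a feasible corner.
carrots + banana: the both-tight solution has a negative serving — not a feasible corner.
bell pepper + orange with both tight: 2.568 servings and 1.308 servings → $3.10.
bell pepper + banana with both tight: 1.948 servings and 11.27 servings → $6.73.
orange + banana: intersection lies outside the first quadrant.
The minimum over all feasible corners is $3.10.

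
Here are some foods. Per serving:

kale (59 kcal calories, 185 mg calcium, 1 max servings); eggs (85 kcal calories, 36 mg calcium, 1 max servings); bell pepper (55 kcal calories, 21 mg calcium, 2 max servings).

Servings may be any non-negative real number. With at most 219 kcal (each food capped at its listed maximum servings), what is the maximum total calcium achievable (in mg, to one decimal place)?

Calcium per kcal: kale 3.136, eggs 0.4235, bell pepper 0.3818.
Take 1 serving of kale: uses 59 kcal, +185.0 mg calcium (running total 185.0 mg).
Take 1 serving of eggs: uses 85 kcal, +36.0 mg calcium (running total 221.0 mg).
Take 1.364 servings of bell pepper: uses 75 kcal, +28.6 mg calcium (running total 249.6 mg).
Greedy by best ratio exhausts the calories allowance optimally: 249.6 mg.

249.6 mg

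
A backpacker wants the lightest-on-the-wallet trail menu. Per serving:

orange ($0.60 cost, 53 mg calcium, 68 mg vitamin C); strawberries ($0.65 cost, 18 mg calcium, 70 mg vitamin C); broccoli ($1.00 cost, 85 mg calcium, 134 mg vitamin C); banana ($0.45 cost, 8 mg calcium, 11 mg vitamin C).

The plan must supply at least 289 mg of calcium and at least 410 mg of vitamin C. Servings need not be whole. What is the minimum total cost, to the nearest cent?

Compare the cost at each extreme point of the feasible region.
orange only: max(289/53, 410/68) = 6.029 servings → $3.62.
strawberries only: max(289/18, 410/70) = 16.06 servings → $10.44.
broccoli only: max(289/85, 410/134) = 3.4 servings → $3.40.
banana only: max(289/8, 410/11) = 37.27 servings → $16.77.
orange + strawberries with both tight: 5.169 servings and 0.8359 servings → $3.64.
orange + broccoli with both tight: 2.932 servings and 1.572 servings → $3.33.
orange + banana: the both-tight solution has a negative serving — not a feasible corner.
strawberries + broccoli with both targets exact would need a negative amount; discard.
strawberries + banana with both tight: 0.279 servings and 35.5 servings → $16.16.
broccoli + banana with both tight: 0.7372 servings and 28.29 servings → $13.47.
So the least-cost plan costs $3.33.

$3.33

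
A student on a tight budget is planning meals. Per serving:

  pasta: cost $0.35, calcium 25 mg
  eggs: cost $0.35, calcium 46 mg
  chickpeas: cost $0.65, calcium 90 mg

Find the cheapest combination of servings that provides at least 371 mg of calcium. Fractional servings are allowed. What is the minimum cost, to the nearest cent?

Cost per mg of calcium: chickpeas $0.0072, eggs $0.0076, pasta $0.0140.
With no serving limits, use only chickpeas: 371 mg / 90 mg = 4.122 servings × $0.65 = $2.68.

$2.68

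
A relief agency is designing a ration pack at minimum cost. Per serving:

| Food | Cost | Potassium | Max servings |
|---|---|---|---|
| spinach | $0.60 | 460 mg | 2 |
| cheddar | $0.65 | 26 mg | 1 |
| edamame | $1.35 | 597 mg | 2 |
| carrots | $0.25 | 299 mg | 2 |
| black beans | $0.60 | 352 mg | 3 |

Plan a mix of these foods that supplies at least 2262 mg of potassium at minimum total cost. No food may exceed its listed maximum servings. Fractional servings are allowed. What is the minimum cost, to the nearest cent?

Cost per mg of potassium: carrots $0.0008, spinach $0.0013, black beans $0.0017, edamame $0.0023, cheddar $0.0250.
Take 2 servings of carrots: +598.0 mg potassium for $0.50 (total $0.50, still need 1664.0 mg).
Take 2 servings of spinach: +920.0 mg potassium for $1.20 (total $1.70, still need 744.0 mg).
Take 2.114 servings of black beans: +744.0 mg potassium for $1.27 (total $2.97, still need 0.0 mg).
Greedy by cheapest-per-mg is optimal for a single linear constraint, so the minimum cost is $2.97.

$2.97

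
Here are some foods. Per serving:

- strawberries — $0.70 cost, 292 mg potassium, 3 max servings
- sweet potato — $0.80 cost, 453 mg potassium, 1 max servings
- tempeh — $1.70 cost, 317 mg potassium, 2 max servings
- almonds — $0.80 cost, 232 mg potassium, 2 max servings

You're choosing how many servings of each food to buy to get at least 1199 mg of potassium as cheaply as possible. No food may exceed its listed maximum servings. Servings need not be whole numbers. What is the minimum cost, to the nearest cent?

$2.59

Cost per mg of potassium: sweet potato $0.0018, strawberries $0.0024, almonds $0.0034, tempeh $0.0054.
Take 1 serving of sweet potato: +453.0 mg potassium for $0.80 (total $0.80, still need 746.0 mg).
Take 2.555 servings of strawberries: +746.0 mg potassium for $1.79 (total $2.59, still need 0.0 mg).
Filling from the cheapest source first is optimal under one linear minimum: $2.59.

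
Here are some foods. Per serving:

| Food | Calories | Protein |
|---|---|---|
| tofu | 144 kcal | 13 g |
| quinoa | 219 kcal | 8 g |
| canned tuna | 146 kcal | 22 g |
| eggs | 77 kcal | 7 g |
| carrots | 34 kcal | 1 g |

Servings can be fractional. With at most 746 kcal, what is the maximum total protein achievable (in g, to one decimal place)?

Protein per kcal: canned tuna 0.1507, eggs 0.09091, tofu 0.09028, quinoa 0.03653, carrots 0.02941.
With no serving limits, spend the whole calories allowance on canned tuna: 746 kcal / 146 kcal × 22 g = 112.4 g.

112.4 g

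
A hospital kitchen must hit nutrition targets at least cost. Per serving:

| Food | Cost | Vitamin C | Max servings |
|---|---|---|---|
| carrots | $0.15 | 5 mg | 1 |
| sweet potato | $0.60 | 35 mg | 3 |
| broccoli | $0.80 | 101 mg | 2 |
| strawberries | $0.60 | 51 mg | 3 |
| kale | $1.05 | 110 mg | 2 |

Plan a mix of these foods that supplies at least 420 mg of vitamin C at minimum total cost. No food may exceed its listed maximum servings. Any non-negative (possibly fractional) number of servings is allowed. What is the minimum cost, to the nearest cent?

$3.68

Cost per mg of vitamin C: broccoli $0.0079, kale $0.0095, strawberries $0.0118, sweet potato $0.0171, carrots $0.0300.
Take 2 servings of broccoli: +202.0 mg vitamin C for $1.60 (total $1.60, still need 218.0 mg).
Take 1.982 servings of kale: +218.0 mg vitamin C for $2.08 (total $3.68, still need 0.0 mg).
Filling from the cheapest source first is optimal under one linear minimum: $3.68.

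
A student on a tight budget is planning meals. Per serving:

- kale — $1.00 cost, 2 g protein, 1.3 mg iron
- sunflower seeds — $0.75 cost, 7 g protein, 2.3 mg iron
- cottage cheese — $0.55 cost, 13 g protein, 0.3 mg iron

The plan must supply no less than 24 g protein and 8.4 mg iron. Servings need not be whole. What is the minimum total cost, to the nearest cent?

With two linear requirements the optimum uses one or two foods; enumerate the corners.
kale only: max(24/2, 8.4/1.3) = 12 servings → $12.00.
sunflower seeds only: max(24/7, 8.4/2.3) = 3.652 servings → $2.74.
cottage cheese only: max(24/13, 8.4/0.3) = 28 servings → $15.40.
kale + sunflower seeds with both tight: 0.8 servings and 3.2 servings → $3.20.
kale + cottage cheese with both tight: 6.258 servings and 0.8834 servings → $6.74.
sunflower seeds + cottage cheese: the both-tight solution has a negative serving — not a feasible corner.
So the least-cost plan costs $2.74.

$2.74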